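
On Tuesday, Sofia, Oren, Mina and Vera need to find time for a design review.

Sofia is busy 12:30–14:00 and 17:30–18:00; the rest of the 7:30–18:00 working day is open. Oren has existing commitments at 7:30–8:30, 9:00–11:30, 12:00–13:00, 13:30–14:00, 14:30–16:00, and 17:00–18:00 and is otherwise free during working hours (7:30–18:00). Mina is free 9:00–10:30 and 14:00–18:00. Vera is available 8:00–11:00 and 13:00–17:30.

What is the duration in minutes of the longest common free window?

Sofia free within 07:30–18:00: 07:30–12:30, 14:00–17:30.
Oren free within 07:30–18:00: 08:30–09:00, 11:30–12:00, 13:00–13:30, 14:00–14:30, 16:00–17:00.
Sofia ∩ Oren: 08:30–09:00, 11:30–12:00, 14:00–14:30, 16:00–17:00.
Sofia ∩ Oren ∩ Mina: 14:00–14:30, 16:00–17:00.
Sofia ∩ Oren ∩ Mina ∩ Vera: 14:00–14:30, 16:00–17:00.
Common window lengths: 30, 60 min; longest is 60.

60 minutes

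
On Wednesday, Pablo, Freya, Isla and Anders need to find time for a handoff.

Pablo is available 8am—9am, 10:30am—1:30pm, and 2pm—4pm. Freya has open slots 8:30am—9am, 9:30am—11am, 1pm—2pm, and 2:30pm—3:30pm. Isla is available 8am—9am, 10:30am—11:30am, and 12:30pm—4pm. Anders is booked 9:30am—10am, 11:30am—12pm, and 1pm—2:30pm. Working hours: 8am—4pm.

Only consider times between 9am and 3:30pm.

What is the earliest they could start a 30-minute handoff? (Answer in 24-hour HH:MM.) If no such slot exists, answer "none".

Anders free within 08:00–16:00: 08:00–09:30, 10:00–11:30, 12:00–13:00, 14:30–16:00.
Pablo ∩ Freya: 08:30–09:00, 10:30–11:00, 13:00–13:30, 14:30–15:30.
Pablo ∩ Freya ∩ Isla: 08:30–09:00, 10:30–11:00, 13:00–13:30, 14:30–15:30.
Pablo ∩ Freya ∩ Isla ∩ Anders: 08:30–09:00, 10:30–11:00, 14:30–15:30.
Restricted to 09:00–15:30: 10:30–11:00, 14:30–15:30.
Windows ≥ 30 min: 10:30–11:00, 14:30–15:30.
Earliest such window starts at 10:30.

10:30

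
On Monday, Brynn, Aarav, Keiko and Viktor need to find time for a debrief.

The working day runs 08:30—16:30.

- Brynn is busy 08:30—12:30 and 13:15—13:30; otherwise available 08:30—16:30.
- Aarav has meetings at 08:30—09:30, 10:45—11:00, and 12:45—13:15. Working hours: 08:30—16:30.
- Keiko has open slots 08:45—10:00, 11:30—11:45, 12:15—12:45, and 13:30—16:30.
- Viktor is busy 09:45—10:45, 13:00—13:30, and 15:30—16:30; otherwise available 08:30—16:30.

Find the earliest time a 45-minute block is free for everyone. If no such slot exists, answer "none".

Brynn free within 08:30–16:30: 12:30–13:15, 13:30–16:30.
Aarav free within 08:30–16:30: 09:30–10:45, 11:00–12:45, 13:15–16:30.
Viktor free within 08:30–16:30: 08:30–09:45, 10:45–13:00, 13:30–15:30.
Brynn ∩ Aarav: 12:30–12:45, 13:30–16:30.
Brynn ∩ Aarav ∩ Keiko: 12:30–12:45, 13:30–16:30.
Brynn ∩ Aarav ∩ Keiko ∩ Viktor: 12:30–12:45, 13:30–15:30.
Windows ≥ 45 min: 13:30–15:30.
Earliest such window starts at 13:30.

13:30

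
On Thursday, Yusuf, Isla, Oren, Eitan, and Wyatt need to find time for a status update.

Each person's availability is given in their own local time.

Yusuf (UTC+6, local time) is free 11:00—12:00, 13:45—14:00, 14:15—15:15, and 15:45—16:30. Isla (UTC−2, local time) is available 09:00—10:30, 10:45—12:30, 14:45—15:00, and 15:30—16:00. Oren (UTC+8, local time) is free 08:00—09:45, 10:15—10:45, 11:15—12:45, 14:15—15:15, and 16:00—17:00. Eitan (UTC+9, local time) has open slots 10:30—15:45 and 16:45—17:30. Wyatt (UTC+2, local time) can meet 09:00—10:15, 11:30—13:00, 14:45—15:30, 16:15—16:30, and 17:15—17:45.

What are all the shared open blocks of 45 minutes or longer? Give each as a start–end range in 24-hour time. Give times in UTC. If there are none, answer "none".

Yusuf → UTC: 05:00–06:00, 07:45–08:00, 08:15–09:15, 09:45–10:30.
Isla → UTC: 11:00–12:30, 12:45–14:30, 16:45–17:00, 17:30–18:00.
Oren → UTC: 00:00–01:45, 02:15–02:45, 03:15–04:45, 06:15–07:15, 08:00–09:00.
Eitan → UTC: 01:30–06:45, 07:45–08:30.
Wyatt → UTC: 07:00–08:15, 09:30–11:00, 12:45–13:30, 14:15–14:30, 15:15–15:45.
Yusuf ∩ Isla: (none).
Yusuf ∩ Isla ∩ Oren: (none).
Yusuf ∩ Isla ∩ Oren ∩ Eitan: (none).
Yusuf ∩ Isla ∩ Oren ∩ Eitan ∩ Wyatt: (none).
Windows ≥ 45 min: (none).

none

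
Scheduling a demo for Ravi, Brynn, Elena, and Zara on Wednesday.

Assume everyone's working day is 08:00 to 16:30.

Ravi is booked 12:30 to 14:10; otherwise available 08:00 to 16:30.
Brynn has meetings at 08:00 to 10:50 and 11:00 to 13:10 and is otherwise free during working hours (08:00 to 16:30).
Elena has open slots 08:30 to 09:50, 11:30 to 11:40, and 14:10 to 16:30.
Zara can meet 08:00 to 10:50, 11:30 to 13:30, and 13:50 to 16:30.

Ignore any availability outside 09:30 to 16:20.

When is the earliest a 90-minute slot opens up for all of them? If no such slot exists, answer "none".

14:10

Ravi free within 08:00–16:30: 08:00–12:30, 14:10–16:30.
Brynn free within 08:00–16:30: 10:50–11:00, 13:10–16:30.
Ravi ∩ Brynn: 10:50–11:00, 14:10–16:30.
Ravi ∩ Brynn ∩ Elena: 14:10–16:30.
Ravi ∩ Brynn ∩ Elena ∩ Zara: 14:10–16:30.
Restricted to 09:30–16:20: 14:10–16:20.
Windows ≥ 90 min: 14:10–16:20.
Earliest such window starts at 14:10.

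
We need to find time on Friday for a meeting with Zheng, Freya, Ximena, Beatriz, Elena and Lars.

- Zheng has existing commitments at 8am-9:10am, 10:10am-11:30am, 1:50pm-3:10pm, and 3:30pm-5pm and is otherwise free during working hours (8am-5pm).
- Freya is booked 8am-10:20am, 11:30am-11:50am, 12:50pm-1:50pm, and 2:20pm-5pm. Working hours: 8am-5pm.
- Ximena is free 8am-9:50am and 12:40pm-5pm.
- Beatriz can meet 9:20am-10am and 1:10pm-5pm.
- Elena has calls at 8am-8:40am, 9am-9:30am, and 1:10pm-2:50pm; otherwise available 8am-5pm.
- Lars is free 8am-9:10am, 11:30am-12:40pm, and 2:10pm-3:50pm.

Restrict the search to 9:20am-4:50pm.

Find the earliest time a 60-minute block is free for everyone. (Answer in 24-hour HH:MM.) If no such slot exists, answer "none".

none

Zheng free within 08:00–17:00: 09:10–10:10, 11:30–13:50, 15:10–15:30.
Freya free within 08:00–17:00: 10:20–11:30, 11:50–12:50, 13:50–14:20.
Elena free within 08:00–17:00: 08:40–09:00, 09:30–13:10, 14:50–17:00.
Zheng ∩ Freya: 11:50–12:50.
Zheng ∩ Freya ∩ Ximena: 12:40–12:50.
Zheng ∩ Freya ∩ Ximena ∩ Beatriz: (none).
Zheng ∩ Freya ∩ Ximena ∩ Beatriz ∩ Elena: (none).
Zheng ∩ Freya ∩ Ximena ∩ Beatriz ∩ Elena ∩ Lars: (none).
Restricted to 09:20–16:50: (none).
Windows ≥ 60 min: (none).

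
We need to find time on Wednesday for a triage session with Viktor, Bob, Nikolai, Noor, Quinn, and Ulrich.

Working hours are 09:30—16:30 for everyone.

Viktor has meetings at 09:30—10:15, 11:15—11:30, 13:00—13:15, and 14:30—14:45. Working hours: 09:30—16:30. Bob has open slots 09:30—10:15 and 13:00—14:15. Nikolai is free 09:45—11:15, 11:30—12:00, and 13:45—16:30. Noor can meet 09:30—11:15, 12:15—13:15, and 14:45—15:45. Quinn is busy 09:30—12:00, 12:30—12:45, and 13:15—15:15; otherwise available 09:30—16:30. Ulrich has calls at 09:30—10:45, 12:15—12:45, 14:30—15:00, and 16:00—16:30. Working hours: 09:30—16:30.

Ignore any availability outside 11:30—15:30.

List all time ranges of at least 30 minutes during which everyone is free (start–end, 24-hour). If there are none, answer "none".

none

Viktor free within 09:30–16:30: 10:15–11:15, 11:30–13:00, 13:15–14:30, 14:45–16:30.
Quinn free within 09:30–16:30: 12:00–12:30, 12:45–13:15, 15:15–16:30.
Ulrich free within 09:30–16:30: 10:45–12:15, 12:45–14:30, 15:00–16:00.
Viktor ∩ Bob: 13:15–14:15.
Viktor ∩ Bob ∩ Nikolai: 13:45–14:15.
Viktor ∩ Bob ∩ Nikolai ∩ Noor: (none).
Viktor ∩ Bob ∩ Nikolai ∩ Noor ∩ Quinn: (none).
Viktor ∩ Bob ∩ Nikolai ∩ Noor ∩ Quinn ∩ Ulrich: (none).
Restricted to 11:30–15:30: (none).
Windows ≥ 30 min: (none).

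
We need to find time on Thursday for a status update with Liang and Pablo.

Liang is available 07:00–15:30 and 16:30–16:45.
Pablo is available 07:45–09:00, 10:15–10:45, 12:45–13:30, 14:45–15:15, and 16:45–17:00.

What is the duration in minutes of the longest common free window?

Liang ∩ Pablo: 07:45–09:00, 10:15–10:45, 12:45–13:30, 14:45–15:15.
Common window lengths: 75, 30, 45, 30 min; longest is 75.

75 minutes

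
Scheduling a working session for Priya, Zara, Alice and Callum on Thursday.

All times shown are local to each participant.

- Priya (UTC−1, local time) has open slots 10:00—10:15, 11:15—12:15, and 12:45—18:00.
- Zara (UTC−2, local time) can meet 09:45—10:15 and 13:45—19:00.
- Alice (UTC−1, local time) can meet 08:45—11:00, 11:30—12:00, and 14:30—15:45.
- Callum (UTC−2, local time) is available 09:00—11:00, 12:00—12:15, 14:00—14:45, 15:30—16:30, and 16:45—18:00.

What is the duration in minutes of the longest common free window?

45 minutes

Priya → UTC: 11:00–11:15, 12:15–13:15, 13:45–19:00.
Zara → UTC: 11:45–12:15, 15:45–21:00.
Alice → UTC: 09:45–12:00, 12:30–13:00, 15:30–16:45.
Callum → UTC: 11:00–13:00, 14:00–14:15, 16:00–16:45, 17:30–18:30, 18:45–20:00.
Priya ∩ Zara: 15:45–19:00.
Priya ∩ Zara ∩ Alice: 15:45–16:45.
Priya ∩ Zara ∩ Alice ∩ Callum: 16:00–16:45.
Single common window of 45 minutes.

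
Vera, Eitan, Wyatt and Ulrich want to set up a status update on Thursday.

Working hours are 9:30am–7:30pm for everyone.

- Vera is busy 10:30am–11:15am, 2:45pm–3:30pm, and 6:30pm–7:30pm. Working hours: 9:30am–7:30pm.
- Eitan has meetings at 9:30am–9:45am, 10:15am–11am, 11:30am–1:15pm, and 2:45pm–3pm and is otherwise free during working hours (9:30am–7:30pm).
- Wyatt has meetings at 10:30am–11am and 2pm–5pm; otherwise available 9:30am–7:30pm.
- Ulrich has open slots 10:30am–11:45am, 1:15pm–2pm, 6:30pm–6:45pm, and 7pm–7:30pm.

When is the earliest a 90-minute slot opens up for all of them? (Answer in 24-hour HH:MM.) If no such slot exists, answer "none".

Vera free within 09:30–19:30: 09:30–10:30, 11:15–14:45, 15:30–18:30.
Eitan free within 09:30–19:30: 09:45–10:15, 11:00–11:30, 13:15–14:45, 15:00–19:30.
Wyatt free within 09:30–19:30: 09:30–10:30, 11:00–14:00, 17:00–19:30.
Vera ∩ Eitan: 09:45–10:15, 11:15–11:30, 13:15–14:45, 15:30–18:30.
Vera ∩ Eitan ∩ Wyatt: 09:45–10:15, 11:15–11:30, 13:15–14:00, 17:00–18:30.
Vera ∩ Eitan ∩ Wyatt ∩ Ulrich: 11:15–11:30, 13:15–14:00.
Windows ≥ 90 min: (none).

none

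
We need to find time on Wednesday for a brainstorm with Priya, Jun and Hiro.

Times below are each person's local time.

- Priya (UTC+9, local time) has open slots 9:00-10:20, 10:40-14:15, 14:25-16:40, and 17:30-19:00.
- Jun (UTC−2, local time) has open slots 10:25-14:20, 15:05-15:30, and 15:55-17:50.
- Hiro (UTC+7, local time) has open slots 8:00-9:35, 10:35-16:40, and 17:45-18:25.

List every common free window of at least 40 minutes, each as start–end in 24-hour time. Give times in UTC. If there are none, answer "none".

none

Priya → UTC: 00:00–01:20, 01:40–05:15, 05:25–07:40, 08:30–10:00.
Jun → UTC: 12:25–16:20, 17:05–17:30, 17:55–19:50.
Hiro → UTC: 01:00–02:35, 03:35–09:40, 10:45–11:25.
Priya ∩ Jun: (none).
Priya ∩ Jun ∩ Hiro: (none).
Windows ≥ 40 min: (none).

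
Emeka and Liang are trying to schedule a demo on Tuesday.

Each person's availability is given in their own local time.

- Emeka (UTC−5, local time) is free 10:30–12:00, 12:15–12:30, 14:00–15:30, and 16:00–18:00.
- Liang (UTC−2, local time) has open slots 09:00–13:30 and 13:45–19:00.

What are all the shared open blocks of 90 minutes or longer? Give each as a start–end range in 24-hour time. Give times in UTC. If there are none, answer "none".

Emeka → UTC: 15:30–17:00, 17:15–17:30, 19:00–20:30, 21:00–23:00.
Liang → UTC: 11:00–15:30, 15:45–21:00.
Emeka ∩ Liang: 15:45–17:00, 17:15–17:30, 19:00–20:30.
Windows ≥ 90 min: 19:00–20:30.

19:00–20:30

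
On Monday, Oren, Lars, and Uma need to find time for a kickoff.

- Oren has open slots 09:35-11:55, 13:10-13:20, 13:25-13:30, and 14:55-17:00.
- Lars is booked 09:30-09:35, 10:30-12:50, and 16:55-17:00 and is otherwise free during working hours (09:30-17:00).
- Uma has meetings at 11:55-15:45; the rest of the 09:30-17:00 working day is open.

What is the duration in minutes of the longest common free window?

Lars free within 09:30–17:00: 09:35–10:30, 12:50–16:55.
Uma free within 09:30–17:00: 09:30–11:55, 15:45–17:00.
Oren ∩ Lars: 09:35–10:30, 13:10–13:20, 13:25–13:30, 14:55–16:55.
Oren ∩ Lars ∩ Uma: 09:35–10:30, 15:45–16:55.
Common window lengths: 55, 70 min; longest is 70.

70 minutes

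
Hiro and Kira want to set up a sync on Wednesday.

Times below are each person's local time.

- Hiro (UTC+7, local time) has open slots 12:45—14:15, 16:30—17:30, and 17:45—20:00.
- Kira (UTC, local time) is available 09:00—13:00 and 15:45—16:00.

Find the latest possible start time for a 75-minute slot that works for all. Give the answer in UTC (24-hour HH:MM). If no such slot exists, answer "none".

11:45

Hiro → UTC: 05:45–07:15, 09:30–10:30, 10:45–13:00.
Kira → UTC: 09:00–13:00, 15:45–16:00.
Hiro ∩ Kira: 09:30–10:30, 10:45–13:00.
Windows ≥ 75 min: 10:45–13:00.
Latest start in the last window 10:45–13:00 is 13:00 − 75 min = 11:45.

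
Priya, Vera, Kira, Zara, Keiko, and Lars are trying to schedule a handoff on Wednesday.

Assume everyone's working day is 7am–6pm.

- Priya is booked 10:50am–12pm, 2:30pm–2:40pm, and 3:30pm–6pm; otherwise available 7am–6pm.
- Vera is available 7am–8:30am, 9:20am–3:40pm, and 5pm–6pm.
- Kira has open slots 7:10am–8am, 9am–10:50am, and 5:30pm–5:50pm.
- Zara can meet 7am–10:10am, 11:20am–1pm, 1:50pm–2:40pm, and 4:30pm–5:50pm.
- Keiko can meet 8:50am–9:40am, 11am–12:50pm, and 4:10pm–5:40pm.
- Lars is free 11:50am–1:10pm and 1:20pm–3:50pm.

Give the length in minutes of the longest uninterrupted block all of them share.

Priya free within 07:00–18:00: 07:00–10:50, 12:00–14:30, 14:40–15:30.
Priya ∩ Vera: 07:00–08:30, 09:20–10:50, 12:00–14:30, 14:40–15:30.
Priya ∩ Vera ∩ Kira: 07:10–08:00, 09:20–10:50.
Priya ∩ Vera ∩ Kira ∩ Zara: 07:10–08:00, 09:20–10:10.
Priya ∩ Vera ∩ Kira ∩ Zara ∩ Keiko: 09:20–09:40.
Priya ∩ Vera ∩ Kira ∩ Zara ∩ Keiko ∩ Lars: (none).
No common window.

0 minutes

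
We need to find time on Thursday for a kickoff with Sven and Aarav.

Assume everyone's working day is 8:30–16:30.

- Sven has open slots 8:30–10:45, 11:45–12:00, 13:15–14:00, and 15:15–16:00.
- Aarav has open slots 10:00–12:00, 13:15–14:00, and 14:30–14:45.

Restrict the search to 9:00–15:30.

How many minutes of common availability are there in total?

Sven ∩ Aarav: 10:00–10:45, 11:45–12:00, 13:15–14:00.
Restricted to 09:00–15:30: 10:00–10:45, 11:45–12:00, 13:15–14:00.
Total common minutes: 45 + 15 + 45 = 105.

105 minutes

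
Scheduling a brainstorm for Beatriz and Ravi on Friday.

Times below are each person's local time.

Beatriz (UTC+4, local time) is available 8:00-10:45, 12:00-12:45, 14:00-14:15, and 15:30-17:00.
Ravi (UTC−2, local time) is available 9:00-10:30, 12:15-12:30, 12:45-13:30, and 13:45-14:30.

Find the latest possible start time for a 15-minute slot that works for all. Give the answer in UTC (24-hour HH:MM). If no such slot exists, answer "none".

Beatriz → UTC: 04:00–06:45, 08:00–08:45, 10:00–10:15, 11:30–13:00.
Ravi → UTC: 11:00–12:30, 14:15–14:30, 14:45–15:30, 15:45–16:30.
Beatriz ∩ Ravi: 11:30–12:30.
Windows ≥ 15 min: 11:30–12:30.
Latest start in the last window 11:30–12:30 is 12:30 − 15 min = 12:15.

12:15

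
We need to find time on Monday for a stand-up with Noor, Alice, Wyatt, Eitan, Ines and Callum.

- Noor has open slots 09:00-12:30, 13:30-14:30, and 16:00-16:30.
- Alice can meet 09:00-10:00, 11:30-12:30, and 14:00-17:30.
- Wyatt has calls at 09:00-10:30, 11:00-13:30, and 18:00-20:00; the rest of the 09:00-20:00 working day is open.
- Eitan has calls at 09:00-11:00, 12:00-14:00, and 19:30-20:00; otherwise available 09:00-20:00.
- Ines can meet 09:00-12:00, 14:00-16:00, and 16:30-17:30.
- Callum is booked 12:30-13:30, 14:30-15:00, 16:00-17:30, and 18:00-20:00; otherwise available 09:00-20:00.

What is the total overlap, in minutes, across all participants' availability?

30 minutes

Wyatt free within 09:00–20:00: 10:30–11:00, 13:30–18:00.
Eitan free within 09:00–20:00: 11:00–12:00, 14:00–19:30.
Callum free within 09:00–20:00: 09:00–12:30, 13:30–14:30, 15:00–16:00, 17:30–18:00.
Noor ∩ Alice: 09:00–10:00, 11:30–12:30, 14:00–14:30, 16:00–16:30.
Noor ∩ Alice ∩ Wyatt: 14:00–14:30, 16:00–16:30.
Noor ∩ Alice ∩ Wyatt ∩ Eitan: 14:00–14:30, 16:00–16:30.
Noor ∩ Alice ∩ Wyatt ∩ Eitan ∩ Ines: 14:00–14:30.
Noor ∩ Alice ∩ Wyatt ∩ Eitan ∩ Ines ∩ Callum: 14:00–14:30.
Total common minutes: 30.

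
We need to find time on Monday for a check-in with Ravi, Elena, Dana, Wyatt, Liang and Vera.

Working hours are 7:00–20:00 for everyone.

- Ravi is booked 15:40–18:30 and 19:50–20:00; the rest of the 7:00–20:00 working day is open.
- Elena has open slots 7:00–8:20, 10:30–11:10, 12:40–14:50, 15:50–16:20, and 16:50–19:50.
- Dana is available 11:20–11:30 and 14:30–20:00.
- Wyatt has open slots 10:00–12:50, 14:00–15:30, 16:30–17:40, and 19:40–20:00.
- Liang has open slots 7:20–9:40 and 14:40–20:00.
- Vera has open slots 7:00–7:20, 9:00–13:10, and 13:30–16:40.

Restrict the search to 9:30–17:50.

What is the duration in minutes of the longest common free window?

10 minutes

Ravi free within 07:00–20:00: 07:00–15:40, 18:30–19:50.
Ravi ∩ Elena: 07:00–08:20, 10:30–11:10, 12:40–14:50, 18:30–19:50.
Ravi ∩ Elena ∩ Dana: 14:30–14:50, 18:30–19:50.
Ravi ∩ Elena ∩ Dana ∩ Wyatt: 14:30–14:50, 19:40–19:50.
Ravi ∩ Elena ∩ Dana ∩ Wyatt ∩ Liang: 14:40–14:50, 19:40–19:50.
Ravi ∩ Elena ∩ Dana ∩ Wyatt ∩ Liang ∩ Vera: 14:40–14:50.
Restricted to 09:30–17:50: 14:40–14:50.
Single common window of 10 minutes.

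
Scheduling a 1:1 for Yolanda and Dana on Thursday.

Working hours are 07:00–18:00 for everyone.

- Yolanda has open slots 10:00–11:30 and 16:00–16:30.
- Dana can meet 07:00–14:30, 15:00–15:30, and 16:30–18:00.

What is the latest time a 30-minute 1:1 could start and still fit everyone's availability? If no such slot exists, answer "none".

11:00

Yolanda ∩ Dana: 10:00–11:30.
Windows ≥ 30 min: 10:00–11:30.
Latest start in the last window 10:00–11:30 is 11:30 − 30 min = 11:00.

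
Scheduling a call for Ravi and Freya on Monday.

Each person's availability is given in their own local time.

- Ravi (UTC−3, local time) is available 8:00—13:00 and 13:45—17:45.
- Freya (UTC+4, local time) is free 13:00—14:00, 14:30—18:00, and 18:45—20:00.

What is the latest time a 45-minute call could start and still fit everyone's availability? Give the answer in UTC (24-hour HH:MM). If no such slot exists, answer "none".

15:15

Ravi → UTC: 11:00–16:00, 16:45–20:45.
Freya → UTC: 09:00–10:00, 10:30–14:00, 14:45–16:00.
Ravi ∩ Freya: 11:00–14:00, 14:45–16:00.
Windows ≥ 45 min: 11:00–14:00, 14:45–16:00.
Latest start in the last window 14:45–16:00 is 16:00 − 45 min = 15:15.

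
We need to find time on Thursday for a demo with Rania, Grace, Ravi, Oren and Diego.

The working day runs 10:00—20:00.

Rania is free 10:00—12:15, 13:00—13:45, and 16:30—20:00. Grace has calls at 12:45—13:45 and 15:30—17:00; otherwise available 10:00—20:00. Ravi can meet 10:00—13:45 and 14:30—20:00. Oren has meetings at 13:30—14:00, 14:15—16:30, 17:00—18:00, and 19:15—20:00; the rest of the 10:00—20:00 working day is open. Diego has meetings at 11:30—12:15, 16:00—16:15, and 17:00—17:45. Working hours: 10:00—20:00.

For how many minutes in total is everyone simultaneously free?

165 minutes

Grace free within 10:00–20:00: 10:00–12:45, 13:45–15:30, 17:00–20:00.
Oren free within 10:00–20:00: 10:00–13:30, 14:00–14:15, 16:30–17:00, 18:00–19:15.
Diego free within 10:00–20:00: 10:00–11:30, 12:15–16:00, 16:15–17:00, 17:45–20:00.
Rania ∩ Grace: 10:00–12:15, 17:00–20:00.
Rania ∩ Grace ∩ Ravi: 10:00–12:15, 17:00–20:00.
Rania ∩ Grace ∩ Ravi ∩ Oren: 10:00–12:15, 18:00–19:15.
Rania ∩ Grace ∩ Ravi ∩ Oren ∩ Diego: 10:00–11:30, 18:00–19:15.
Total common minutes: 90 + 75 = 165.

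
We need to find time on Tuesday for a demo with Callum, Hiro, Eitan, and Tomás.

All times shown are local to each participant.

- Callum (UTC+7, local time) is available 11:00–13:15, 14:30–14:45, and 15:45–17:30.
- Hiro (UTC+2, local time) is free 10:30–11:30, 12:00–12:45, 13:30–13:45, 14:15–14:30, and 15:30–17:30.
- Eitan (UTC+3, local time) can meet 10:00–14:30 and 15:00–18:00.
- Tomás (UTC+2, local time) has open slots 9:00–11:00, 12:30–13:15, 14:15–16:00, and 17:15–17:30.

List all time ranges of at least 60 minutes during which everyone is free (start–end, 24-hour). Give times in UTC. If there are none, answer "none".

none

Callum → UTC: 04:00–06:15, 07:30–07:45, 08:45–10:30.
Hiro → UTC: 08:30–09:30, 10:00–10:45, 11:30–11:45, 12:15–12:30, 13:30–15:30.
Eitan → UTC: 07:00–11:30, 12:00–15:00.
Tomás → UTC: 07:00–09:00, 10:30–11:15, 12:15–14:00, 15:15–15:30.
Callum ∩ Hiro: 08:45–09:30, 10:00–10:30.
Callum ∩ Hiro ∩ Eitan: 08:45–09:30, 10:00–10:30.
Callum ∩ Hiro ∩ Eitan ∩ Tomás: 08:45–09:00.
Windows ≥ 60 min: (none).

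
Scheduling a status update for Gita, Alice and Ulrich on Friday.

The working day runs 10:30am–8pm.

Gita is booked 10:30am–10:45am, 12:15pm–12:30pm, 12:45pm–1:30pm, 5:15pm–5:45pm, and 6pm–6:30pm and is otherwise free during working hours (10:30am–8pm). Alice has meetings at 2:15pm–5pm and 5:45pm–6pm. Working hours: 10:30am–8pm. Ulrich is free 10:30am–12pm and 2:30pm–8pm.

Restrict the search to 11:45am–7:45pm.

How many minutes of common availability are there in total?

Gita free within 10:30–20:00: 10:45–12:15, 12:30–12:45, 13:30–17:15, 17:45–18:00, 18:30–20:00.
Alice free within 10:30–20:00: 10:30–14:15, 17:00–17:45, 18:00–20:00.
Gita ∩ Alice: 10:45–12:15, 12:30–12:45, 13:30–14:15, 17:00–17:15, 18:30–20:00.
Gita ∩ Alice ∩ Ulrich: 10:45–12:00, 17:00–17:15, 18:30–20:00.
Restricted to 11:45–19:45: 11:45–12:00, 17:00–17:15, 18:30–19:45.
Total common minutes: 15 + 15 + 75 = 105.

105 minutes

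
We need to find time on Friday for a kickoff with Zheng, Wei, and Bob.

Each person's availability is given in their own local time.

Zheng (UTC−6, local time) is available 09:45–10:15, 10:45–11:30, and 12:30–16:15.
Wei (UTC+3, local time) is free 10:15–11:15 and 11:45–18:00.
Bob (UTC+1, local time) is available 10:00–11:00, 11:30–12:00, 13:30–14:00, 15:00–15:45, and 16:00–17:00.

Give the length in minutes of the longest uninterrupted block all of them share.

Zheng → UTC: 15:45–16:15, 16:45–17:30, 18:30–22:15.
Wei → UTC: 07:15–08:15, 08:45–15:00.
Bob → UTC: 09:00–10:00, 10:30–11:00, 12:30–13:00, 14:00–14:45, 15:00–16:00.
Zheng ∩ Wei: (none).
Zheng ∩ Wei ∩ Bob: (none).
No common window.

0 minutes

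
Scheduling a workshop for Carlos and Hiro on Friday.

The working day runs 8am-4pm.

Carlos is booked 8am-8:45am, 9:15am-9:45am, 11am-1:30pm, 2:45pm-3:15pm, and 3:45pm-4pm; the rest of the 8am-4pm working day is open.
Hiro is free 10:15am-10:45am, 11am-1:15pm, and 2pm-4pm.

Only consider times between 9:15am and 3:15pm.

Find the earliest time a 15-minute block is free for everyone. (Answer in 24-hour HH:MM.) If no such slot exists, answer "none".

Carlos free within 08:00–16:00: 08:45–09:15, 09:45–11:00, 13:30–14:45, 15:15–15:45.
Carlos ∩ Hiro: 10:15–10:45, 14:00–14:45, 15:15–15:45.
Restricted to 09:15–15:15: 10:15–10:45, 14:00–14:45.
Windows ≥ 15 min: 10:15–10:45, 14:00–14:45.
Earliest such window starts at 10:15.

10:15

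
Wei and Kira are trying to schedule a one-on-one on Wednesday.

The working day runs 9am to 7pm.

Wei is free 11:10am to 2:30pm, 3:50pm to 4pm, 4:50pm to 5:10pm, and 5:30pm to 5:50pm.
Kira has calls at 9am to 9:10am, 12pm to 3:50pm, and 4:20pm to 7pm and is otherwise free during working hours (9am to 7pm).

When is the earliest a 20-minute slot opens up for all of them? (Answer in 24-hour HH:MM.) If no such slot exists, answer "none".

Kira free within 09:00–19:00: 09:10–12:00, 15:50–16:20.
Wei ∩ Kira: 11:10–12:00, 15:50–16:00.
Windows ≥ 20 min: 11:10–12:00.
Earliest such window starts at 11:10.

11:10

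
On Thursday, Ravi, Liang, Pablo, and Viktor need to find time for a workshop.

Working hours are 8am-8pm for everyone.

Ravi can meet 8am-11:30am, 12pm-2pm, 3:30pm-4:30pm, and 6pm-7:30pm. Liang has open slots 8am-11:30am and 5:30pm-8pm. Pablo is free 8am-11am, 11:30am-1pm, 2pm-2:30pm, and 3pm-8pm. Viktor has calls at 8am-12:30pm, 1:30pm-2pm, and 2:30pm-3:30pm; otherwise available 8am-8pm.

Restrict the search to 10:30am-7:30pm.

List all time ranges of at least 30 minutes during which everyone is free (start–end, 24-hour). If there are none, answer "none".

18:00–19:30

Viktor free within 08:00–20:00: 12:30–13:30, 14:00–14:30, 15:30–20:00.
Ravi ∩ Liang: 08:00–11:30, 18:00–19:30.
Ravi ∩ Liang ∩ Pablo: 08:00–11:00, 18:00–19:30.
Ravi ∩ Liang ∩ Pablo ∩ Viktor: 18:00–19:30.
Restricted to 10:30–19:30: 18:00–19:30.
Windows ≥ 30 min: 18:00–19:30.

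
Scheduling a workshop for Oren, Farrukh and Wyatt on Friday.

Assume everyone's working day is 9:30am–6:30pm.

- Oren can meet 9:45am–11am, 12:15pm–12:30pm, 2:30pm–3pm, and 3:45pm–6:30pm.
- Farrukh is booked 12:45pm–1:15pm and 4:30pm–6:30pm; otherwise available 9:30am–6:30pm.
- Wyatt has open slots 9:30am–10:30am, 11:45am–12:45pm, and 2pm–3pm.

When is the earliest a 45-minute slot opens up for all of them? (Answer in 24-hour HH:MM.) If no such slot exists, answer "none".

09:45

Farrukh free within 09:30–18:30: 09:30–12:45, 13:15–16:30.
Oren ∩ Farrukh: 09:45–11:00, 12:15–12:30, 14:30–15:00, 15:45–16:30.
Oren ∩ Farrukh ∩ Wyatt: 09:45–10:30, 12:15–12:30, 14:30–15:00.
Windows ≥ 45 min: 09:45–10:30.
Earliest such window starts at 09:45.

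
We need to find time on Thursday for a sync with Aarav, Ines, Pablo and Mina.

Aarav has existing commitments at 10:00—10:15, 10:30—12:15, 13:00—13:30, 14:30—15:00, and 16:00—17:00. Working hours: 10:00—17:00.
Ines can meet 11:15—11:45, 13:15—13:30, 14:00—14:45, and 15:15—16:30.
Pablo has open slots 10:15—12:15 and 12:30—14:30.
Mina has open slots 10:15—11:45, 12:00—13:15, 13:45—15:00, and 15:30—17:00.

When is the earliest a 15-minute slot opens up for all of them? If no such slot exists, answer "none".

Aarav free within 10:00–17:00: 10:15–10:30, 12:15–13:00, 13:30–14:30, 15:00–16:00.
Aarav ∩ Ines: 14:00–14:30, 15:15–16:00.
Aarav ∩ Ines ∩ Pablo: 14:00–14:30.
Aarav ∩ Ines ∩ Pablo ∩ Mina: 14:00–14:30.
Windows ≥ 15 min: 14:00–14:30.
Earliest such window starts at 14:00.

14:00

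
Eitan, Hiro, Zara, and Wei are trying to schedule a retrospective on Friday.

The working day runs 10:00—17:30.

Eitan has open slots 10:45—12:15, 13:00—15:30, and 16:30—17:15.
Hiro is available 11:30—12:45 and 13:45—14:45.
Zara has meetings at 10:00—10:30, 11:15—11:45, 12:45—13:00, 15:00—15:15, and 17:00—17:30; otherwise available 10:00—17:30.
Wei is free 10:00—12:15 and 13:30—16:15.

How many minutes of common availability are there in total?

90 minutes

Zara free within 10:00–17:30: 10:30–11:15, 11:45–12:45, 13:00–15:00, 15:15–17:00.
Eitan ∩ Hiro: 11:30–12:15, 13:45–14:45.
Eitan ∩ Hiro ∩ Zara: 11:45–12:15, 13:45–14:45.
Eitan ∩ Hiro ∩ Zara ∩ Wei: 11:45–12:15, 13:45–14:45.
Total common minutes: 30 + 60 = 90.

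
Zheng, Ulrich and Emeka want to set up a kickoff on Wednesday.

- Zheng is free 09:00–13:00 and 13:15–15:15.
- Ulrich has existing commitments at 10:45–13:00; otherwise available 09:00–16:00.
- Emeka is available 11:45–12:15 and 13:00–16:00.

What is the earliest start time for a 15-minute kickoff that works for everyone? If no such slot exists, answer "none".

13:15

Ulrich free within 09:00–16:00: 09:00–10:45, 13:00–16:00.
Zheng ∩ Ulrich: 09:00–10:45, 13:15–15:15.
Zheng ∩ Ulrich ∩ Emeka: 13:15–15:15.
Windows ≥ 15 min: 13:15–15:15.
Earliest such window starts at 13:15.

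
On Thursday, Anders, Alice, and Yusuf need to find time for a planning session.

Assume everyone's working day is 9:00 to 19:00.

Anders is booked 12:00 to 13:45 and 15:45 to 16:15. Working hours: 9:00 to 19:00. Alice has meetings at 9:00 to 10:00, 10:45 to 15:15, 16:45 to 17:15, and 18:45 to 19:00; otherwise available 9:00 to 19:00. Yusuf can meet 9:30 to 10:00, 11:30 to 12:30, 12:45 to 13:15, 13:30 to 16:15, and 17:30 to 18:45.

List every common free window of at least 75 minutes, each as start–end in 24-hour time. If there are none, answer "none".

Anders free within 09:00–19:00: 09:00–12:00, 13:45–15:45, 16:15–19:00.
Alice free within 09:00–19:00: 10:00–10:45, 15:15–16:45, 17:15–18:45.
Anders ∩ Alice: 10:00–10:45, 15:15–15:45, 16:15–16:45, 17:15–18:45.
Anders ∩ Alice ∩ Yusuf: 15:15–15:45, 17:30–18:45.
Windows ≥ 75 min: 17:30–18:45.

17:30–18:45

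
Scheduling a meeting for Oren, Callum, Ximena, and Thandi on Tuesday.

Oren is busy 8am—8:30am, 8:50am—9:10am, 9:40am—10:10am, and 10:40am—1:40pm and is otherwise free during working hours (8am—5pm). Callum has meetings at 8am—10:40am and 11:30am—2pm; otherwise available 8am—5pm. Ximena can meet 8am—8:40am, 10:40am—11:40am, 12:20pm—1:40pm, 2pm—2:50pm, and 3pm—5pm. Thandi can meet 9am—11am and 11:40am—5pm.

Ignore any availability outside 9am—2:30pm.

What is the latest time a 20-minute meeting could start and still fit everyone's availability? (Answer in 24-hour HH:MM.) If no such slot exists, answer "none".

14:10

Oren free within 08:00–17:00: 08:30–08:50, 09:10–09:40, 10:10–10:40, 13:40–17:00.
Callum free within 08:00–17:00: 10:40–11:30, 14:00–17:00.
Oren ∩ Callum: 14:00–17:00.
Oren ∩ Callum ∩ Ximena: 14:00–14:50, 15:00–17:00.
Oren ∩ Callum ∩ Ximena ∩ Thandi: 14:00–14:50, 15:00–17:00.
Restricted to 09:00–14:30: 14:00–14:30.
Windows ≥ 20 min: 14:00–14:30.
Latest start in the last window 14:00–14:30 is 14:30 − 20 min = 14:10.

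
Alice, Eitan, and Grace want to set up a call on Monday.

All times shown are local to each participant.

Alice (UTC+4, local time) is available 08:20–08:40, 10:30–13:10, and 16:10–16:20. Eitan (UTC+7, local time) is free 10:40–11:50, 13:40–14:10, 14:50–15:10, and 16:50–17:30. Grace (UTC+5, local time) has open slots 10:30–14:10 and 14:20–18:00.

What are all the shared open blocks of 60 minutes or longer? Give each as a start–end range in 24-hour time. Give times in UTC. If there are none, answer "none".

Alice → UTC: 04:20–04:40, 06:30–09:10, 12:10–12:20.
Eitan → UTC: 03:40–04:50, 06:40–07:10, 07:50–08:10, 09:50–10:30.
Grace → UTC: 05:30–09:10, 09:20–13:00.
Alice ∩ Eitan: 04:20–04:40, 06:40–07:10, 07:50–08:10.
Alice ∩ Eitan ∩ Grace: 06:40–07:10, 07:50–08:10.
Windows ≥ 60 min: (none).

none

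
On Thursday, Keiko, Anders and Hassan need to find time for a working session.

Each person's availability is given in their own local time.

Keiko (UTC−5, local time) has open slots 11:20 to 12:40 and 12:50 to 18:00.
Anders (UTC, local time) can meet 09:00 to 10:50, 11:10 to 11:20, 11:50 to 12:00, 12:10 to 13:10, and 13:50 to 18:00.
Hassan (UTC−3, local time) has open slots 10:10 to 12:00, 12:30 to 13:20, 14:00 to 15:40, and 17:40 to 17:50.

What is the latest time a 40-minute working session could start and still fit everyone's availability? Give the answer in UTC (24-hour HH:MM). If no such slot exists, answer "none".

Keiko → UTC: 16:20–17:40, 17:50–23:00.
Anders → UTC: 09:00–10:50, 11:10–11:20, 11:50–12:00, 12:10–13:10, 13:50–18:00.
Hassan → UTC: 13:10–15:00, 15:30–16:20, 17:00–18:40, 20:40–20:50.
Keiko ∩ Anders: 16:20–17:40, 17:50–18:00.
Keiko ∩ Anders ∩ Hassan: 17:00–17:40, 17:50–18:00.
Windows ≥ 40 min: 17:00–17:40.
Latest start in the last window 17:00–17:40 is 17:40 − 40 min = 17:00.

17:00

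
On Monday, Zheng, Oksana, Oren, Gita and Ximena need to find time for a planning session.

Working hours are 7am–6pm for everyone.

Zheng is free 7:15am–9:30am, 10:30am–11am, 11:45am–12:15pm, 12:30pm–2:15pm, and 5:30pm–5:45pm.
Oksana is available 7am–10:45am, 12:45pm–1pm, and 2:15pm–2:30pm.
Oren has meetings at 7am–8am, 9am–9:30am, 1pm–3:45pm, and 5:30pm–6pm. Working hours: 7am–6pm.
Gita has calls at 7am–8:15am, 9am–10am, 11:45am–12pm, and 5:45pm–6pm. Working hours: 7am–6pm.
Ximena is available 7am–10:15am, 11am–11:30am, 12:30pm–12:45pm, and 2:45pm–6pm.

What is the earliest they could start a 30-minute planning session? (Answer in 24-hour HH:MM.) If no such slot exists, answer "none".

Oren free within 07:00–18:00: 08:00–09:00, 09:30–13:00, 15:45–17:30.
Gita free within 07:00–18:00: 08:15–09:00, 10:00–11:45, 12:00–17:45.
Zheng ∩ Oksana: 07:15–09:30, 10:30–10:45, 12:45–13:00.
Zheng ∩ Oksana ∩ Oren: 08:00–09:00, 10:30–10:45, 12:45–13:00.
Zheng ∩ Oksana ∩ Oren ∩ Gita: 08:15–09:00, 10:30–10:45, 12:45–13:00.
Zheng ∩ Oksana ∩ Oren ∩ Gita ∩ Ximena: 08:15–09:00.
Windows ≥ 30 min: 08:15–09:00.
Earliest such window starts at 08:15.

08:15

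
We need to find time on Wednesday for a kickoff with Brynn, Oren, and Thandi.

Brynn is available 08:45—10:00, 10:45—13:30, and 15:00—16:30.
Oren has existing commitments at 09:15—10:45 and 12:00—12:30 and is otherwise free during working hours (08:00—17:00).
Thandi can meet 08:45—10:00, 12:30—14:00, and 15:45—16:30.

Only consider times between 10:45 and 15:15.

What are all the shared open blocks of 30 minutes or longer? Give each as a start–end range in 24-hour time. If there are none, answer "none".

12:30–13:30

Oren free within 08:00–17:00: 08:00–09:15, 10:45–12:00, 12:30–17:00.
Brynn ∩ Oren: 08:45–09:15, 10:45–12:00, 12:30–13:30, 15:00–16:30.
Brynn ∩ Oren ∩ Thandi: 08:45–09:15, 12:30–13:30, 15:45–16:30.
Restricted to 10:45–15:15: 12:30–13:30.
Windows ≥ 30 min: 12:30–13:30.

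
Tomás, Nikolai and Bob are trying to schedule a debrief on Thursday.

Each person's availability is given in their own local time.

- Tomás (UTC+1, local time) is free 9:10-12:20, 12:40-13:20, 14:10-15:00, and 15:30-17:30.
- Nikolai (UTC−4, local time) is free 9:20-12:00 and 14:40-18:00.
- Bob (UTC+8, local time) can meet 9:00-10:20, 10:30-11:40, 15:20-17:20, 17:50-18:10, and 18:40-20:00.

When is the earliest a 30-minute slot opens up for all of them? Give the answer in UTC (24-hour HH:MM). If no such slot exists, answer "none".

none

Tomás → UTC: 08:10–11:20, 11:40–12:20, 13:10–14:00, 14:30–16:30.
Nikolai → UTC: 13:20–16:00, 18:40–22:00.
Bob → UTC: 01:00–02:20, 02:30–03:40, 07:20–09:20, 09:50–10:10, 10:40–12:00.
Tomás ∩ Nikolai: 13:20–14:00, 14:30–16:00.
Tomás ∩ Nikolai ∩ Bob: (none).
Windows ≥ 30 min: (none).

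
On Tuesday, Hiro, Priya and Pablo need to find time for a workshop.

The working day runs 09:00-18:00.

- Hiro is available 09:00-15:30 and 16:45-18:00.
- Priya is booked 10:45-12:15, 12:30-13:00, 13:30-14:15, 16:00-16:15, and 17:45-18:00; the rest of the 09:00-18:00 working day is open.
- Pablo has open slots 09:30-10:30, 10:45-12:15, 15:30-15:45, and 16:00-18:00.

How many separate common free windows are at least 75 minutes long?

Priya free within 09:00–18:00: 09:00–10:45, 12:15–12:30, 13:00–13:30, 14:15–16:00, 16:15–17:45.
Hiro ∩ Priya: 09:00–10:45, 12:15–12:30, 13:00–13:30, 14:15–15:30, 16:45–17:45.
Hiro ∩ Priya ∩ Pablo: 09:30–10:30, 16:45–17:45.
Windows ≥ 75 min: (none).
That's 0 windows.

0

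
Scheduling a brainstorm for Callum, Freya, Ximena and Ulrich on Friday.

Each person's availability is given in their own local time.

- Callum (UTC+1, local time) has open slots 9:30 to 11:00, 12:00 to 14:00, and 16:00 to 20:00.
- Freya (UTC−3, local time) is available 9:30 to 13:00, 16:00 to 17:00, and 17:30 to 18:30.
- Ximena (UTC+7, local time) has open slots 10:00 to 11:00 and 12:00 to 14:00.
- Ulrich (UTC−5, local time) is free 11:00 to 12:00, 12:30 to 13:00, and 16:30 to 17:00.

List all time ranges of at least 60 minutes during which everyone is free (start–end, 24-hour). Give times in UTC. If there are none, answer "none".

Callum → UTC: 08:30–10:00, 11:00–13:00, 15:00–19:00.
Freya → UTC: 12:30–16:00, 19:00–20:00, 20:30–21:30.
Ximena → UTC: 03:00–04:00, 05:00–07:00.
Ulrich → UTC: 16:00–17:00, 17:30–18:00, 21:30–22:00.
Callum ∩ Freya: 12:30–13:00, 15:00–16:00.
Callum ∩ Freya ∩ Ximena: (none).
Callum ∩ Freya ∩ Ximena ∩ Ulrich: (none).
Windows ≥ 60 min: (none).

none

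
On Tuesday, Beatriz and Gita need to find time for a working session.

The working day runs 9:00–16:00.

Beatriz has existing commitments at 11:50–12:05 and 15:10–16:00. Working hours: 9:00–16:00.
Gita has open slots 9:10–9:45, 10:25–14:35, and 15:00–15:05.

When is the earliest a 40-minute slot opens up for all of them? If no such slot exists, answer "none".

Beatriz free within 09:00–16:00: 09:00–11:50, 12:05–15:10.
Beatriz ∩ Gita: 09:10–09:45, 10:25–11:50, 12:05–14:35, 15:00–15:05.
Windows ≥ 40 min: 10:25–11:50, 12:05–14:35.
Earliest such window starts at 10:25.

10:25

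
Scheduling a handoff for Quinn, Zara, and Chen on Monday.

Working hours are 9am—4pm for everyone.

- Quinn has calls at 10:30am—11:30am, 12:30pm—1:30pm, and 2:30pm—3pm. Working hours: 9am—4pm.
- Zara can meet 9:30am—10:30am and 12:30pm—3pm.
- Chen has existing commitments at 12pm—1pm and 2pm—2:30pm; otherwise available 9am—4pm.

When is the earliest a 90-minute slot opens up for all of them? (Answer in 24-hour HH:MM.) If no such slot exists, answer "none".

none

Quinn free within 09:00–16:00: 09:00–10:30, 11:30–12:30, 13:30–14:30, 15:00–16:00.
Chen free within 09:00–16:00: 09:00–12:00, 13:00–14:00, 14:30–16:00.
Quinn ∩ Zara: 09:30–10:30, 13:30–14:30.
Quinn ∩ Zara ∩ Chen: 09:30–10:30, 13:30–14:00.
Windows ≥ 90 min: (none).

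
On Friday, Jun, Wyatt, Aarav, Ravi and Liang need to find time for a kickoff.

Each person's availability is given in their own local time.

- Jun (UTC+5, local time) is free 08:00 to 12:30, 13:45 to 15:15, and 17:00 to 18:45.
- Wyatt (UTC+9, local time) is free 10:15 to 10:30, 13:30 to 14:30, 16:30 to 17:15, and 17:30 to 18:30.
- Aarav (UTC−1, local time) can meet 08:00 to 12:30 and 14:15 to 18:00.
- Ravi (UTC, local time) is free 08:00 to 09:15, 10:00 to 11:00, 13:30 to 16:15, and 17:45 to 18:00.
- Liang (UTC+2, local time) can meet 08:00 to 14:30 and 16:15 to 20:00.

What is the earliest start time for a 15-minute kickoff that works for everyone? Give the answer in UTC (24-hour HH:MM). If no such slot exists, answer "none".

Jun → UTC: 03:00–07:30, 08:45–10:15, 12:00–13:45.
Wyatt → UTC: 01:15–01:30, 04:30–05:30, 07:30–08:15, 08:30–09:30.
Aarav → UTC: 09:00–13:30, 15:15–19:00.
Ravi → UTC: 08:00–09:15, 10:00–11:00, 13:30–16:15, 17:45–18:00.
Liang → UTC: 06:00–12:30, 14:15–18:00.
Jun ∩ Wyatt: 04:30–05:30, 08:45–09:30.
Jun ∩ Wyatt ∩ Aarav: 09:00–09:30.
Jun ∩ Wyatt ∩ Aarav ∩ Ravi: 09:00–09:15.
Jun ∩ Wyatt ∩ Aarav ∩ Ravi ∩ Liang: 09:00–09:15.
Windows ≥ 15 min: 09:00–09:15.
Earliest such window starts at 09:00.

09:00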